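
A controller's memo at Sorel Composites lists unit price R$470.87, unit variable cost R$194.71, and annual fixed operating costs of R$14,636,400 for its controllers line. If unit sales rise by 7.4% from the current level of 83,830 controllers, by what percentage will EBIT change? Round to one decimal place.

At 83,830 units, contribution = 83,830 × R$276.16 = R$23,150,492.80.
EBIT = R$23,150,492.80 − R$14,636,400 = R$8,514,092.80.
So DOL = total CM / EBIT = R$23,150,492.80 / R$8,514,092.80 = 2.7191.
%ΔEBIT = DOL × %ΔSales = 2.7191 × +7.4% = +20.1%.

+20.1%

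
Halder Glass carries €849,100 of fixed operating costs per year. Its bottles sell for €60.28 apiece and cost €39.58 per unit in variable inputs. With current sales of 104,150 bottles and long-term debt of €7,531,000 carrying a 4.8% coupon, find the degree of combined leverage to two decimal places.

2.28

At 104,150 units, contribution = 104,150 × €20.70 = €2,155,905.00.
Operating income = contribution − fixed costs = €2,155,905.00 − €849,100 = €1,306,805.00. Interest = €361,488.00, so EBIT − I = €945,317.00.
DCL = contribution ÷ (EBIT − I) = €2,155,905.00 ÷ €945,317.00 = 2.2806.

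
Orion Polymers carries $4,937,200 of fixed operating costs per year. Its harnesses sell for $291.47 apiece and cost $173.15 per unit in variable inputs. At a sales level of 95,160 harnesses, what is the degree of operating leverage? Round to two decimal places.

Total contribution margin = 95,160 × $118.32 = $11,259,331.20.
Subtracting fixed costs: EBIT = $11,259,331.20 − $4,937,200 = $6,322,131.20.
So DOL = total CM / EBIT = $11,259,331.20 / $6,322,131.20 = 1.7809.

1.78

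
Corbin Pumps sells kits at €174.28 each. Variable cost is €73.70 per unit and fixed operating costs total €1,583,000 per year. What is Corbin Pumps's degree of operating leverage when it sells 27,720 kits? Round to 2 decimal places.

Total contribution margin = 27,720 × €100.58 = €2,788,077.60.
Operating income = contribution − fixed costs = €2,788,077.60 − €1,583,000 = €1,205,077.60.
DOL = contribution ÷ EBIT = €2,788,077.60 ÷ €1,205,077.60 = 2.3136.

2.31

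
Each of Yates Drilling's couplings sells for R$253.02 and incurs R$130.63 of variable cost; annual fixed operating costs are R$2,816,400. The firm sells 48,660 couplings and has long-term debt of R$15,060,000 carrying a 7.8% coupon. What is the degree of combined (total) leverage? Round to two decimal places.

Contribution at this volume is 48,660 × R$122.39 = R$5,955,497.40.
Operating income = contribution − fixed costs = R$5,955,497.40 − R$2,816,400 = R$3,139,097.40. Interest = R$1,174,680.00.
DOL = R$5,955,497.40 ÷ R$3,139,097.40 = 1.8972; DFL = R$3,139,097.40 ÷ R$1,964,417.40 = 1.5980.
DCL = DOL × DFL = 1.8972 × 1.5980 = 3.0317.

3.03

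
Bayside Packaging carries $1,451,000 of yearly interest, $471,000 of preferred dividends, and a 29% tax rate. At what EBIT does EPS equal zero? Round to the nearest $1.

Grossing the preferred dividend up to pre-tax terms: $471,000 / (1 − 0.29) = $663,380.28.
EPS = 0 when EBIT covers interest plus the pre-tax preferred burden: $1,451,000 + $663,380.28 = $2,114,380.28.

$2,114,380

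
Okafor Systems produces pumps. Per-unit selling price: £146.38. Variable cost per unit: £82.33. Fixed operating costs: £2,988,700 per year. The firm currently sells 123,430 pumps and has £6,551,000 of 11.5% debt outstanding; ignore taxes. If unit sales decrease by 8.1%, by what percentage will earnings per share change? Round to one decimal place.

-15.4%

Total contribution margin = 123,430 × £64.05 = £7,905,691.50.
Subtracting fixed costs: EBIT = £7,905,691.50 − £2,988,700 = £4,916,991.50.
After interest of £753,365.00, pre-tax earnings = £4,163,626.50.
DCL = total CM / (EBIT − I) = £7,905,691.50 / £4,163,626.50 = 1.8988.
EPS therefore changes by 1.8988 × (-8.1%) = -15.4%.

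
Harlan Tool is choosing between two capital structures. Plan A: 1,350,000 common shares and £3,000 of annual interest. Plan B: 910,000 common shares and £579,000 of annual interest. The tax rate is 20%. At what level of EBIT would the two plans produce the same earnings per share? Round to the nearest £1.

Set EPS_A = EPS_B: (EBIT − £3,000)(1 − 0.20) ÷ 1,350,000 = (EBIT − £579,000)(1 − 0.20) ÷ 910,000.
The (1 − t) factor cancels: (EBIT − 3,000) × 910,000 = (EBIT − 579,000) × 1,350,000.
Solving, EBIT = (579,000·1,350,000 − 3,000·910,000) / (1,350,000 − 910,000) = 778,920,000,000 / 440,000 = 1,770,272.73.

£1,770,273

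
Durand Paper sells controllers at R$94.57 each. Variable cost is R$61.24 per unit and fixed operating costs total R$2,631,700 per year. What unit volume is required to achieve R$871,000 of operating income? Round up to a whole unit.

105,092 controllers

Each unit contributes R$94.57 − R$61.24 = R$33.33.
Need Q such that Q × R$33.33 − R$2,631,700 = R$871,000, i.e. Q = R$3,502,700 / R$33.33 = 105,091.51 → 105,092.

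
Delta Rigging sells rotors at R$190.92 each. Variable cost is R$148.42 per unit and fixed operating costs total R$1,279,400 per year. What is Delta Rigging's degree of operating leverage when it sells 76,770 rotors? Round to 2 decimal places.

1.65

Contribution at this volume is 76,770 × R$42.50 = R$3,262,725.00.
EBIT = R$3,262,725.00 − R$1,279,400 = R$1,983,325.00.
Degree of operating leverage = R$3,262,725.00 / R$1,983,325.00 = 1.6451.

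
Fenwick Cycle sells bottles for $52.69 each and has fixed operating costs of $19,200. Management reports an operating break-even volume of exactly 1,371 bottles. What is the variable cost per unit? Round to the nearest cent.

At break-even, FC = Q × (P − VC), so P − VC = $19,200 ÷ 1,371 = $14.0044.
Variable cost per unit = $52.69 − $14.0044 = $38.69.

$38.69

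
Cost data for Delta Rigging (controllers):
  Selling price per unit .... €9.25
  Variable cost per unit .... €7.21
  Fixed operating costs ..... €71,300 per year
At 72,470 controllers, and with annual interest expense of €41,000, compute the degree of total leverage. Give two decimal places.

Total contribution margin = 72,470 × €2.04 = €147,838.80.
Operating income = contribution − fixed costs = €147,838.80 − €71,300 = €76,538.80. Interest = €41,000.00.
DOL = €147,838.80 ÷ €76,538.80 = 1.9316; DFL = €76,538.80 ÷ €35,538.80 = 2.1537.
DCL = DOL × DFL = 1.9316 × 2.1537 = 4.1601.

4.16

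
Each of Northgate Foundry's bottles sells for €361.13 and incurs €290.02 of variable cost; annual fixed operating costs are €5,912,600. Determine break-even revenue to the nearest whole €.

€30,026,962

Contribution margin per unit = €361.13 − €290.02 = €71.11, a CM ratio of €71.11 ÷ €361.13 = 0.1969.
Break-even sales = FC ÷ CM ratio = €5,912,600 × €361.13 / €71.11 = €30,026,962.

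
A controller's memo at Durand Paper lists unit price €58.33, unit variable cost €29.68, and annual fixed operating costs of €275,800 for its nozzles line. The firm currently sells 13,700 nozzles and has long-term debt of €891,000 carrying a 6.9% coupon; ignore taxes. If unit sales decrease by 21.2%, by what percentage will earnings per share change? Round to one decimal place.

At 13,700 units, contribution = 13,700 × €28.65 = €392,505.00.
EBIT = €392,505.00 − €275,800 = €116,705.00.
After interest of €61,479.00, pre-tax earnings = €55,226.00.
DCL = total CM / (EBIT − I) = €392,505.00 / €55,226.00 = 7.1073.
%ΔEPS = DCL × %ΔSales = 7.1073 × -21.2% = -150.7%.

-150.7%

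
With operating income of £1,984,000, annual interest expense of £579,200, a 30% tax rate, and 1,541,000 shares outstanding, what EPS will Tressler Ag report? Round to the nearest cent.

Interest = £579,200.00, so EBT = £1,984,000 − £579,200.00 = £1,404,800.00.
After tax at 30%: net income = £1,404,800.00 × 0.70 = £983,360.00.
Per share: £983,360.00 / 1,541,000 shares = £0.64.

£0.64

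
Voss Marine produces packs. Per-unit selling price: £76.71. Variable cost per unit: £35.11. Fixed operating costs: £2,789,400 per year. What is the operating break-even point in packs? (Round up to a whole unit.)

67,053 packs

Each unit contributes £76.71 − £35.11 = £41.60.
Units to break even: £2,789,400 ÷ £41.60 = 67,052.88, rounded up to 67,053.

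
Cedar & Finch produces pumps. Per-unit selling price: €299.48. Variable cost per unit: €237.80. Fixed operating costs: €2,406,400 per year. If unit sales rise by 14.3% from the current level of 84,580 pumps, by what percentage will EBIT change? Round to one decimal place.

Total contribution margin = 84,580 × €61.68 = €5,216,894.40.
Operating income = contribution − fixed costs = €5,216,894.40 − €2,406,400 = €2,810,494.40.
DOL = contribution ÷ EBIT = €5,216,894.40 ÷ €2,810,494.40 = 1.8562.
Operating income changes by 1.8562 × +14.3% = +26.5%.

+26.5%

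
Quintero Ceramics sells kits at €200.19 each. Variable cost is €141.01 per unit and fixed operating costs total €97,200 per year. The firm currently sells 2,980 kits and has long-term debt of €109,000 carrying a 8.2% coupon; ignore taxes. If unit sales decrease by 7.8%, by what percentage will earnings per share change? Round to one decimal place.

-19.6%

Contribution at this volume is 2,980 × €59.18 = €176,356.40.
EBIT = €176,356.40 − €97,200 = €79,156.40.
After interest of €8,938.00, pre-tax earnings = €70,218.40.
Degree of combined leverage = contribution ÷ (EBIT − I) = €176,356.40 ÷ €70,218.40 = 2.5115.
EPS therefore changes by 2.5115 × (-7.8%) = -19.6%.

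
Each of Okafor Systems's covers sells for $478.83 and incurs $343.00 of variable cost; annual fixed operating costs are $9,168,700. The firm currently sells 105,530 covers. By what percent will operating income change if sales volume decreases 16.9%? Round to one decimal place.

-46.9%

Contribution at this volume is 105,530 × $135.83 = $14,334,139.90.
Subtracting fixed costs: EBIT = $14,334,139.90 − $9,168,700 = $5,165,439.90.
So DOL = total CM / EBIT = $14,334,139.90 / $5,165,439.90 = 2.7750.
So EBIT moves 2.7750 × (-16.9%) = -46.9%.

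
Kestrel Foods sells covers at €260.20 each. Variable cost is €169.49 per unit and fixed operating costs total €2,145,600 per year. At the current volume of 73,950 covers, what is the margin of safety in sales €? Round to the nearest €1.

€13,087,175

Unit CM = price − variable cost = €260.20 − €169.49 = €90.71. Break-even units = €2,145,600 ÷ €90.71 = 23,653.40; break-even revenue = 23,653.40 × €260.20 = €6,154,614.93.
Current sales = 73,950 × €260.20 = €19,241,790.00.
Margin of safety = €19,241,790.00 − €6,154,614.93 = €13,087,175.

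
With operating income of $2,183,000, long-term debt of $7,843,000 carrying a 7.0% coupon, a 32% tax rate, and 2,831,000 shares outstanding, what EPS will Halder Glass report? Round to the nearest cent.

Pre-tax income = $2,183,000 − $549,010.00 = $1,633,990.00.
After tax at 32%: net income = $1,633,990.00 × 0.68 = $1,111,113.20.
Per share: $1,111,113.20 / 2,831,000 shares = $0.39.

$0.39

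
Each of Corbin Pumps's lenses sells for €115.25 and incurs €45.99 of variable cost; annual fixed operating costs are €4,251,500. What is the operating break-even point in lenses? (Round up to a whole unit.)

Each unit contributes €115.25 − €45.99 = €69.26.
Units to break even: €4,251,500 ÷ €69.26 = 61,384.64, rounded up to 61,385.

61,385 lenses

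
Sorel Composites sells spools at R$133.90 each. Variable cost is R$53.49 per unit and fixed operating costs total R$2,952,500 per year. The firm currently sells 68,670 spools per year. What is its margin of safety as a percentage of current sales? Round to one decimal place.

46.5%

Contribution margin per unit = R$133.90 − R$53.49 = R$80.41. Break-even units = R$2,952,500 ÷ R$80.41 = 36,718.07; break-even revenue = 36,718.07 × R$133.90 = R$4,916,549.56.
Current sales = 68,670 × R$133.90 = R$9,194,913.00.
Margin of safety = (R$9,194,913.00 − R$4,916,549.56) ÷ R$9,194,913.00 = 46.5%.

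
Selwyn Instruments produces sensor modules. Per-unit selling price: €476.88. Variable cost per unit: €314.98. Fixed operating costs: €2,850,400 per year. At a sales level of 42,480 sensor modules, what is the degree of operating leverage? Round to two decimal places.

1.71

Contribution at this volume is 42,480 × €161.90 = €6,877,512.00.
Operating income = contribution − fixed costs = €6,877,512.00 − €2,850,400 = €4,027,112.00.
DOL = contribution ÷ EBIT = €6,877,512.00 ÷ €4,027,112.00 = 1.7078.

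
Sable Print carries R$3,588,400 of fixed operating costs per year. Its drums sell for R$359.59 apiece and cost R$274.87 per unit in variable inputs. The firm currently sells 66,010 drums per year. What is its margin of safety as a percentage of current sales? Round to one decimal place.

Contribution margin per unit = R$359.59 − R$274.87 = R$84.72. Break-even units = R$3,588,400 ÷ R$84.72 = 42,356.00; break-even revenue = 42,356.00 × R$359.59 = R$15,230,792.68.
Actual sales revenue = 66,010 × R$359.59 = R$23,736,535.90.
Margin of safety = (R$23,736,535.90 − R$15,230,792.68) ÷ R$23,736,535.90 = 35.8%.

35.8%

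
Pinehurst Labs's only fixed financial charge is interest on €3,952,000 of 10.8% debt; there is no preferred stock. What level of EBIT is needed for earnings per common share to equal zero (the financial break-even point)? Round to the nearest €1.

€426,816

Annual interest = 10.8% × €3,952,000 = €426,816.00.
Without preferred stock the financial break-even is simply EBIT = interest = €426,816.00.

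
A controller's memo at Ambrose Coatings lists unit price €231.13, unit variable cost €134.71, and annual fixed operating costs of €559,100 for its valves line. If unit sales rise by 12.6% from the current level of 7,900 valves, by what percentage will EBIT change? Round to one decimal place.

Total contribution margin = 7,900 × €96.42 = €761,718.00.
Operating income = contribution − fixed costs = €761,718.00 − €559,100 = €202,618.00.
DOL = contribution ÷ EBIT = €761,718.00 ÷ €202,618.00 = 3.7594.
%ΔEBIT = DOL × %ΔSales = 3.7594 × +12.6% = +47.4%.

+47.4%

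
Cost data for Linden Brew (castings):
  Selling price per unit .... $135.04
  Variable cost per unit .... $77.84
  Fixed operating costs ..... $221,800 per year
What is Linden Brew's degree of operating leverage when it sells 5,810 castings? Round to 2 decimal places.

Contribution at this volume is 5,810 × $57.20 = $332,332.00.
Subtracting fixed costs: EBIT = $332,332.00 − $221,800 = $110,532.00.
Degree of operating leverage = $332,332.00 / $110,532.00 = 3.0067.

3.01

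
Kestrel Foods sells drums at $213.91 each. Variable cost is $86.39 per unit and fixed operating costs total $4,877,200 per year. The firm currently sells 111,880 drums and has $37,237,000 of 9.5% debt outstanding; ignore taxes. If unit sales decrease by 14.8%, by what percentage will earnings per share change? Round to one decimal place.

Contribution at this volume is 111,880 × $127.52 = $14,266,937.60.
EBIT = $14,266,937.60 − $4,877,200 = $9,389,737.60.
Interest = $3,537,515.00, so EBIT − I = $5,852,222.60.
DCL = total CM / (EBIT − I) = $14,266,937.60 / $5,852,222.60 = 2.4379.
%ΔEPS = DCL × %ΔSales = 2.4379 × -14.8% = -36.1%.

-36.1%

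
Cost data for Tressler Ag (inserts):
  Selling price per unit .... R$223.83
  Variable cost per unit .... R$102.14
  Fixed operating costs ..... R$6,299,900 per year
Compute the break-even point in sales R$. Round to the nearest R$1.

CM per unit = R$223.83 − R$102.14 = R$121.69; CM ratio = R$121.69 / R$223.83 = 0.5437.
Break-even sales = FC ÷ CM ratio = R$6,299,900 × R$223.83 / R$121.69 = R$11,587,695.

R$11,587,695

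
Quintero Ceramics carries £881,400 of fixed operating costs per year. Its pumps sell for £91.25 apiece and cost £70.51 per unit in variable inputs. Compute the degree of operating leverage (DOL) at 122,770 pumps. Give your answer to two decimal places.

At 122,770 units, contribution = 122,770 × £20.74 = £2,546,249.80.
EBIT = £2,546,249.80 − £881,400 = £1,664,849.80.
DOL = contribution ÷ EBIT = £2,546,249.80 ÷ £1,664,849.80 = 1.5294.

1.53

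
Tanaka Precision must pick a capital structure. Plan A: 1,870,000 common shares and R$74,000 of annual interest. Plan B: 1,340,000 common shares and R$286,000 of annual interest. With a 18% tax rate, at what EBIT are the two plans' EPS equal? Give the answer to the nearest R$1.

Set EPS_A = EPS_B: (EBIT − R$74,000)(1 − 0.18) ÷ 1,870,000 = (EBIT − R$286,000)(1 − 0.18) ÷ 1,340,000.
Cancelling (1 − t) and cross-multiplying: 1,340,000·(EBIT − 74,000) = 1,870,000·(EBIT − 286,000).
Solving, EBIT = (286,000·1,870,000 − 74,000·1,340,000) / (1,870,000 − 1,340,000) = 435,660,000,000 / 530,000 = 822,000.00.

R$822,000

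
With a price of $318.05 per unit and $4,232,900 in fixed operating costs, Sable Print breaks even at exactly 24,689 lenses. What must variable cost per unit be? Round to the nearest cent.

Contribution per unit must be FC / Q = $4,232,900 / 24,689 = $171.4488.
Hence VC = price − CM = $318.05 − $171.4488 = $146.60.

$146.60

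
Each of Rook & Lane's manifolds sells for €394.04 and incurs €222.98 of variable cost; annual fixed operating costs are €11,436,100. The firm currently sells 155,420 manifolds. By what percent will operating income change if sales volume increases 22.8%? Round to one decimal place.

+40.0%

At 155,420 units, contribution = 155,420 × €171.06 = €26,586,145.20.
Subtracting fixed costs: EBIT = €26,586,145.20 − €11,436,100 = €15,150,045.20.
DOL = contribution ÷ EBIT = €26,586,145.20 ÷ €15,150,045.20 = 1.7549.
%ΔEBIT = DOL × %ΔSales = 1.7549 × +22.8% = +40.0%.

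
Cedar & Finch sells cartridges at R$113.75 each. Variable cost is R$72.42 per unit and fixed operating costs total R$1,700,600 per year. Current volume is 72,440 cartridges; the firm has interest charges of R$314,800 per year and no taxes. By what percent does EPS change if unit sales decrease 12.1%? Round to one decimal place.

At 72,440 units, contribution = 72,440 × R$41.33 = R$2,993,945.20.
Operating income = contribution − fixed costs = R$2,993,945.20 − R$1,700,600 = R$1,293,345.20.
After interest of R$314,800.00, pre-tax earnings = R$978,545.20.
DCL = total CM / (EBIT − I) = R$2,993,945.20 / R$978,545.20 = 3.0596.
%ΔEPS = DCL × %ΔSales = 3.0596 × -12.1% = -37.0%.

-37.0%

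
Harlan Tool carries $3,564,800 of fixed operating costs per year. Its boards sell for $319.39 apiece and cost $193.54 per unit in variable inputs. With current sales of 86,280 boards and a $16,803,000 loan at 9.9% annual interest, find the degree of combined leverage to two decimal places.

1.93

Contribution at this volume is 86,280 × $125.85 = $10,858,338.00.
EBIT = $10,858,338.00 − $3,564,800 = $7,293,538.00. Interest = $1,663,497.00, so EBIT − I = $5,630,041.00.
DCL = contribution ÷ (EBIT − I) = $10,858,338.00 ÷ $5,630,041.00 = 1.9286.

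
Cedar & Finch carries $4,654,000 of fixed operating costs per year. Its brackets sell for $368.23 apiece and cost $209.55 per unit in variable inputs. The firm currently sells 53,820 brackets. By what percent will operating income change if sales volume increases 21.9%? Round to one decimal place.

Total contribution margin = 53,820 × $158.68 = $8,540,157.60.
Subtracting fixed costs: EBIT = $8,540,157.60 − $4,654,000 = $3,886,157.60.
So DOL = total CM / EBIT = $8,540,157.60 / $3,886,157.60 = 2.1976.
Operating income changes by 2.1976 × +21.9% = +48.1%.

+48.1%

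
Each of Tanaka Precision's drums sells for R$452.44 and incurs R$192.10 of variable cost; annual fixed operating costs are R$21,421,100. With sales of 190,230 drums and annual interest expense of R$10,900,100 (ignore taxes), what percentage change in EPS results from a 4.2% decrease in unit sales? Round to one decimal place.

-12.1%

At 190,230 units, contribution = 190,230 × R$260.34 = R$49,524,478.20.
Operating income = contribution − fixed costs = R$49,524,478.20 − R$21,421,100 = R$28,103,378.20.
After interest of R$10,900,100.00, pre-tax earnings = R$17,203,278.20.
DCL = total CM / (EBIT − I) = R$49,524,478.20 / R$17,203,278.20 = 2.8788.
%ΔEPS = DCL × %ΔSales = 2.8788 × -4.2% = -12.1%.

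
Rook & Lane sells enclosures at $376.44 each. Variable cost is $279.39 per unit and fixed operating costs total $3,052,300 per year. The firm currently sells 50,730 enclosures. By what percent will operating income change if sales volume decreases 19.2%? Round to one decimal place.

-50.5%

Total contribution margin = 50,730 × $97.05 = $4,923,346.50.
EBIT = $4,923,346.50 − $3,052,300 = $1,871,046.50.
DOL = contribution ÷ EBIT = $4,923,346.50 ÷ $1,871,046.50 = 2.6313.
Operating income changes by 2.6313 × -19.2% = -50.5%.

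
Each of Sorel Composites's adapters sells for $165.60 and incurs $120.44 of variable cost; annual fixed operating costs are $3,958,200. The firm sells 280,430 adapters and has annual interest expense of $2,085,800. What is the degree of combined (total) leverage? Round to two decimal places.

Contribution at this volume is 280,430 × $45.16 = $12,664,218.80.
EBIT = $12,664,218.80 − $3,958,200 = $8,706,018.80. Interest = $2,085,800.00, so EBIT − I = $6,620,218.80.
Degree of total leverage = total CM / (EBIT − interest) = $12,664,218.80 / $6,620,218.80 = 1.9130.

1.91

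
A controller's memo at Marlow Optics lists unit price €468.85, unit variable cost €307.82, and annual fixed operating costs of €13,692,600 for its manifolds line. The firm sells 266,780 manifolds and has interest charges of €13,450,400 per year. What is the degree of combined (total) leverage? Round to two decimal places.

Contribution at this volume is 266,780 × €161.03 = €42,959,583.40.
Subtracting fixed costs: EBIT = €42,959,583.40 − €13,692,600 = €29,266,983.40. Interest = €13,450,400.00, so EBIT − I = €15,816,583.40.
DCL = contribution ÷ (EBIT − I) = €42,959,583.40 ÷ €15,816,583.40 = 2.7161.

2.72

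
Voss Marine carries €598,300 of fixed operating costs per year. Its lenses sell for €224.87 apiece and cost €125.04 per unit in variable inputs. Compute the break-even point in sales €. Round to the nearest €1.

CM per unit = €224.87 − €125.04 = €99.83; CM ratio = €99.83 / €224.87 = 0.4439.
Break-even sales = FC ÷ CM ratio = €598,300 × €224.87 / €99.83 = €1,347,688.

€1,347,688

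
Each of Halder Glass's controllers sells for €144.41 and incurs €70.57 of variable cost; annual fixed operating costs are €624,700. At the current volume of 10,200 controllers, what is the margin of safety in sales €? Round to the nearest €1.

Unit CM = price − variable cost = €144.41 − €70.57 = €73.84. Break-even units = €624,700 ÷ €73.84 = 8,460.18; break-even revenue = 8,460.18 × €144.41 = €1,221,735.20.
Actual sales revenue = 10,200 × €144.41 = €1,472,982.00.
Margin of safety = €1,472,982.00 − €1,221,735.20 = €251,247.

€251,247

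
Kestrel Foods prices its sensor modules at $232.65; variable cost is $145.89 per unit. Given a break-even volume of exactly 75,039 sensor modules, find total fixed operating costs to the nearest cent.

$6,510,383.64

Contribution margin per unit = $232.65 − $145.89 = $86.76.
Since BE = FC / CM, FC = 75,039 × $86.76 = $6,510,383.64.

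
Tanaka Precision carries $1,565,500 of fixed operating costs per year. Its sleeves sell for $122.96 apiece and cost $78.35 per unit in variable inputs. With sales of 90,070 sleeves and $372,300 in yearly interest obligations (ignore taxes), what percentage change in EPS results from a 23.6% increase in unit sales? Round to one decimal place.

At 90,070 units, contribution = 90,070 × $44.61 = $4,018,022.70.
EBIT = $4,018,022.70 − $1,565,500 = $2,452,522.70.
Interest = $372,300.00, so EBIT − I = $2,080,222.70.
Degree of combined leverage = contribution ÷ (EBIT − I) = $4,018,022.70 ÷ $2,080,222.70 = 1.9315.
EPS therefore changes by 1.9315 × (+23.6%) = +45.6%.

+45.6%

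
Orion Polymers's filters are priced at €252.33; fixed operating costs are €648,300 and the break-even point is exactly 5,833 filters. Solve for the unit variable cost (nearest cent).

€141.19

Contribution per unit must be FC / Q = €648,300 / 5,833 = €111.1435.
Hence VC = price − CM = €252.33 − €111.1435 = €141.19.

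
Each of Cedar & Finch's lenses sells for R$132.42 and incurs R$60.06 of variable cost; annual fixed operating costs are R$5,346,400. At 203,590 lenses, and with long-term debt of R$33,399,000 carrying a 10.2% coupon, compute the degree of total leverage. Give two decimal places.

2.46

Total contribution margin = 203,590 × R$72.36 = R$14,731,772.40.
EBIT = R$14,731,772.40 − R$5,346,400 = R$9,385,372.40. Interest = R$3,406,698.00.
DOL = R$14,731,772.40 ÷ R$9,385,372.40 = 1.5697; DFL = R$9,385,372.40 ÷ R$5,978,674.40 = 1.5698.
DCL = DOL × DFL = 1.5697 × 1.5698 = 2.4641.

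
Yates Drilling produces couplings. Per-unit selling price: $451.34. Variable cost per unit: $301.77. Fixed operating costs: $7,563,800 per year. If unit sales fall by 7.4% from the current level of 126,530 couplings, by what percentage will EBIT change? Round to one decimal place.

Contribution at this volume is 126,530 × $149.57 = $18,925,092.10.
EBIT = $18,925,092.10 − $7,563,800 = $11,361,292.10.
DOL = contribution ÷ EBIT = $18,925,092.10 ÷ $11,361,292.10 = 1.6658.
So EBIT moves 1.6658 × (-7.4%) = -12.3%.

-12.3%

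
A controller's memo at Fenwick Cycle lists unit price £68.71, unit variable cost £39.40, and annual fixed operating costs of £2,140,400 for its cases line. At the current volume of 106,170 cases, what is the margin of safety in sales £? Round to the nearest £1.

£2,277,306

Each unit contributes £68.71 − £39.40 = £29.31. Break-even units = £2,140,400 ÷ £29.31 = 73,026.27; break-even revenue = 73,026.27 × £68.71 = £5,017,635.07.
Actual sales revenue = 106,170 × £68.71 = £7,294,940.70.
Margin of safety = £7,294,940.70 − £5,017,635.07 = £2,277,306.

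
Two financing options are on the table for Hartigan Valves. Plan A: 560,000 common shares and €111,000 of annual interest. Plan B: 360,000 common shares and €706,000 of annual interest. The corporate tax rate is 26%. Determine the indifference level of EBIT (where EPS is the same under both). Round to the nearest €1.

€1,777,000

At indifference, (EBIT − 111,000)(1 − t)/560,000 = (EBIT − 706,000)(1 − t)/360,000.
The (1 − t) factor cancels: (EBIT − 111,000) × 360,000 = (EBIT − 706,000) × 560,000.
EBIT × (560,000 − 360,000) = 706,000 × 560,000 − 111,000 × 360,000 = 355,400,000,000, so EBIT = 355,400,000,000 ÷ 200,000 = 1,777,000.00.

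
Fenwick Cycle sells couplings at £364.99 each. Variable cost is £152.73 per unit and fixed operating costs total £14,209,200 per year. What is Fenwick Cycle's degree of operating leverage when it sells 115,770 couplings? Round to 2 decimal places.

2.37

Contribution at this volume is 115,770 × £212.26 = £24,573,340.20.
Operating income = contribution − fixed costs = £24,573,340.20 − £14,209,200 = £10,364,140.20.
So DOL = total CM / EBIT = £24,573,340.20 / £10,364,140.20 = 2.3710.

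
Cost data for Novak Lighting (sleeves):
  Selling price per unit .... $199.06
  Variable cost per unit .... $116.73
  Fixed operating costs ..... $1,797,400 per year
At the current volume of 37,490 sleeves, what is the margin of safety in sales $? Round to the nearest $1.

Unit CM = price − variable cost = $199.06 − $116.73 = $82.33. Break-even units = $1,797,400 ÷ $82.33 = 21,831.65; break-even revenue = 21,831.65 × $199.06 = $4,345,808.87.
Current sales = 37,490 × $199.06 = $7,462,759.40.
Margin of safety = $7,462,759.40 − $4,345,808.87 = $3,116,951.

$3,116,951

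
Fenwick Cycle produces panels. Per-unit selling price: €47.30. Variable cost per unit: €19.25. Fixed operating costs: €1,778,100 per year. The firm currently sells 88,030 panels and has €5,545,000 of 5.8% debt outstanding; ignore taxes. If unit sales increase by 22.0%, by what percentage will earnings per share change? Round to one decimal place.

Total contribution margin = 88,030 × €28.05 = €2,469,241.50.
EBIT = €2,469,241.50 − €1,778,100 = €691,141.50.
After interest of €321,610.00, pre-tax earnings = €369,531.50.
Degree of combined leverage = contribution ÷ (EBIT − I) = €2,469,241.50 ÷ €369,531.50 = 6.6821.
%ΔEPS = DCL × %ΔSales = 6.6821 × +22.0% = +147.0%.

+147.0%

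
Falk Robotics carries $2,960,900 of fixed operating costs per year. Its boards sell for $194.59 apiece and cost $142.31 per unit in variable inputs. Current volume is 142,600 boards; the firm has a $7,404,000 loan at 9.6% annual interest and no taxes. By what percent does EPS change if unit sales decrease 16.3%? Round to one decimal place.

Total contribution margin = 142,600 × $52.28 = $7,455,128.00.
Subtracting fixed costs: EBIT = $7,455,128.00 − $2,960,900 = $4,494,228.00.
Interest = $710,784.00, so EBIT − I = $3,783,444.00.
DCL = total CM / (EBIT − I) = $7,455,128.00 / $3,783,444.00 = 1.9705.
%ΔEPS = DCL × %ΔSales = 1.9705 × -16.3% = -32.1%.

-32.1%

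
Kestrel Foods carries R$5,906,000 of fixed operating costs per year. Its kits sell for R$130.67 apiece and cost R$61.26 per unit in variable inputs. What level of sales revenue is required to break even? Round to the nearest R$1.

R$11,118,528

Contribution margin per unit = R$130.67 − R$61.26 = R$69.41, a CM ratio of R$69.41 ÷ R$130.67 = 0.5312.
Break-even revenue = fixed costs × price ÷ CM = R$5,906,000 × R$130.67 ÷ R$69.41 = R$11,118,528.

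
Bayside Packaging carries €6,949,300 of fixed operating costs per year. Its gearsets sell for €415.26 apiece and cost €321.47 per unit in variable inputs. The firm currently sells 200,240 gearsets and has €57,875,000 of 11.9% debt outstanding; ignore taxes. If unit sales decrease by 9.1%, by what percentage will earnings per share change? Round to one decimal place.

-34.6%

Contribution at this volume is 200,240 × €93.79 = €18,780,509.60.
EBIT = €18,780,509.60 − €6,949,300 = €11,831,209.60.
Interest = €6,887,125.00, so EBIT − I = €4,944,084.60.
DCL = total CM / (EBIT − I) = €18,780,509.60 / €4,944,084.60 = 3.7986.
%ΔEPS = DCL × %ΔSales = 3.7986 × -9.1% = -34.6%.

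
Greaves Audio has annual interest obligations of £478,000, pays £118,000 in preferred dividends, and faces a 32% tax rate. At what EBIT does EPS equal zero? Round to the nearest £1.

£651,529

Grossing the preferred dividend up to pre-tax terms: £118,000 / (1 − 0.32) = £173,529.41.
Financial break-even EBIT = interest + D_p ÷ (1 − t) = £478,000 + £173,529.41 = £651,529.41.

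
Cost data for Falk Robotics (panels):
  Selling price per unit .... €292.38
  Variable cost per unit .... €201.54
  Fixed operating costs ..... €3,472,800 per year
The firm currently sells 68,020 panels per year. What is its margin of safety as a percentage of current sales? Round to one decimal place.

Unit CM = price − variable cost = €292.38 − €201.54 = €90.84. Break-even units = €3,472,800 ÷ €90.84 = 38,229.85; break-even revenue = 38,229.85 × €292.38 = €11,177,644.91.
Current sales = 68,020 × €292.38 = €19,887,687.60.
Margin of safety = (€19,887,687.60 − €11,177,644.91) ÷ €19,887,687.60 = 43.8%.

43.8%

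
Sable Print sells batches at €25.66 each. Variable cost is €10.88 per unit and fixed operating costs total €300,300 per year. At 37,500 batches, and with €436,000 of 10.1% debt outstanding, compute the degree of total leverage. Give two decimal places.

At 37,500 units, contribution = 37,500 × €14.78 = €554,250.00.
Subtracting fixed costs: EBIT = €554,250.00 − €300,300 = €253,950.00. Interest = €44,036.00, so EBIT − I = €209,914.00.
Degree of total leverage = total CM / (EBIT − interest) = €554,250.00 / €209,914.00 = 2.6404.

2.64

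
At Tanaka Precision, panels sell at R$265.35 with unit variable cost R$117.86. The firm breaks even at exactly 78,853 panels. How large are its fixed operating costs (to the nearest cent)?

Each unit contributes R$265.35 − R$117.86 = R$147.49.
Fixed costs = break-even units × CM = 78,853 × R$147.49 = R$11,630,028.97.

R$11,630,028.97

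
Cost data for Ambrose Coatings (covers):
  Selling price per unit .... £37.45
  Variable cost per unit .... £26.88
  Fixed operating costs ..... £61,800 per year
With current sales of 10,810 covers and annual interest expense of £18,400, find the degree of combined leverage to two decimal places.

3.35

At 10,810 units, contribution = 10,810 × £10.57 = £114,261.70.
Operating income = contribution − fixed costs = £114,261.70 − £61,800 = £52,461.70. Interest = £18,400.00.
DOL = £114,261.70 ÷ £52,461.70 = 2.1780; DFL = £52,461.70 ÷ £34,061.70 = 1.5402.
Combined leverage = 2.1780 × 1.5402 = 3.3546.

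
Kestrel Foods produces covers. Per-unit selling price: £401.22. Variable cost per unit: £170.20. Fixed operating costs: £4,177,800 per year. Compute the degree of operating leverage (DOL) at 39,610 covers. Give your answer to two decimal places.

1.84

Contribution at this volume is 39,610 × £231.02 = £9,150,702.20.
EBIT = £9,150,702.20 − £4,177,800 = £4,972,902.20.
So DOL = total CM / EBIT = £9,150,702.20 / £4,972,902.20 = 1.8401.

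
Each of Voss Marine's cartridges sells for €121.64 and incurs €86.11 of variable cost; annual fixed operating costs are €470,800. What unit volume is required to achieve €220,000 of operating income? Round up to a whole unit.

19,443 cartridges

Contribution margin per unit = €121.64 − €86.11 = €35.53.
Required volume = (fixed costs + target profit) ÷ CM = (€470,800 + €220,000) ÷ €35.53 = 19,442.72, so 19,443 cartridges.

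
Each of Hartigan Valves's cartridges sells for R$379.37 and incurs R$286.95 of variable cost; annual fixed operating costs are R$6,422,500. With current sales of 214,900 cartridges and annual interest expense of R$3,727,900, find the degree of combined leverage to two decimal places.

At 214,900 units, contribution = 214,900 × R$92.42 = R$19,861,058.00.
Subtracting fixed costs: EBIT = R$19,861,058.00 − R$6,422,500 = R$13,438,558.00. Interest = R$3,727,900.00, so EBIT − I = R$9,710,658.00.
DCL = contribution ÷ (EBIT − I) = R$19,861,058.00 ÷ R$9,710,658.00 = 2.0453.

2.05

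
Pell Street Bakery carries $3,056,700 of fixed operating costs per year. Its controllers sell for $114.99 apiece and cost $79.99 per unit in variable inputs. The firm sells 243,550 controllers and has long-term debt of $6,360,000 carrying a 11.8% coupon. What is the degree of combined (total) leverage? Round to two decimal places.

1.81

At 243,550 units, contribution = 243,550 × $35.00 = $8,524,250.00.
Operating income = contribution − fixed costs = $8,524,250.00 − $3,056,700 = $5,467,550.00. Interest = $750,480.00, so EBIT − I = $4,717,070.00.
Degree of total leverage = total CM / (EBIT − interest) = $8,524,250.00 / $4,717,070.00 = 1.8071.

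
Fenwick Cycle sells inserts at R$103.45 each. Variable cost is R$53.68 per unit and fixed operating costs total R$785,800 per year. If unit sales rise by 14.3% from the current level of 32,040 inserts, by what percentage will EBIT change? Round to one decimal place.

Contribution at this volume is 32,040 × R$49.77 = R$1,594,630.80.
EBIT = R$1,594,630.80 − R$785,800 = R$808,830.80.
Degree of operating leverage = R$1,594,630.80 / R$808,830.80 = 1.9715.
So EBIT moves 1.9715 × (+14.3%) = +28.2%.

+28.2%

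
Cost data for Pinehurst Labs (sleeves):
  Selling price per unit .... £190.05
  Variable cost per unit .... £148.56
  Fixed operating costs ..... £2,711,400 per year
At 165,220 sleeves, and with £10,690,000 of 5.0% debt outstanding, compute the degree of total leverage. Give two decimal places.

1.90

Total contribution margin = 165,220 × £41.49 = £6,854,977.80.
EBIT = £6,854,977.80 − £2,711,400 = £4,143,577.80. Interest = £534,500.00.
DOL = £6,854,977.80 ÷ £4,143,577.80 = 1.6544; DFL = £4,143,577.80 ÷ £3,609,077.80 = 1.1481.
Combined leverage = 1.6544 × 1.1481 = 1.8994.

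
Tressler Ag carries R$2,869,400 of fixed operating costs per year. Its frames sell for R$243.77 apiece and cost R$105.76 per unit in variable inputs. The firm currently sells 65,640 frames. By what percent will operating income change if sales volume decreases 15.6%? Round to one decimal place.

Total contribution margin = 65,640 × R$138.01 = R$9,058,976.40.
Subtracting fixed costs: EBIT = R$9,058,976.40 − R$2,869,400 = R$6,189,576.40.
Degree of operating leverage = R$9,058,976.40 / R$6,189,576.40 = 1.4636.
Operating income changes by 1.4636 × -15.6% = -22.8%.

-22.8%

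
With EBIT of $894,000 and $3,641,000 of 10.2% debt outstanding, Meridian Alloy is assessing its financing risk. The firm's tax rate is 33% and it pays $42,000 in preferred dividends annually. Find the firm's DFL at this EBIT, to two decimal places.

Annual interest charges come to $371,382.00.
Preferred dividends grossed up pre-tax: $42,000 / (1 − 0.33) = $62,686.57.
DFL = EBIT ÷ [EBIT − I − D_p/(1−t)] = $894,000 ÷ [$894,000 − $371,382.00 − $62,686.57] = $894,000 ÷ $459,931.43 = 1.9438.

1.94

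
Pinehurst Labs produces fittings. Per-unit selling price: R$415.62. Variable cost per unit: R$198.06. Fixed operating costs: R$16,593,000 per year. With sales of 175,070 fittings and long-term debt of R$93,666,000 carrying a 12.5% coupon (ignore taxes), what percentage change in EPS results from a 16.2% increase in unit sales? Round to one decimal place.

Total contribution margin = 175,070 × R$217.56 = R$38,088,229.20.
Operating income = contribution − fixed costs = R$38,088,229.20 − R$16,593,000 = R$21,495,229.20.
Interest = R$11,708,250.00, so EBIT − I = R$9,786,979.20.
Degree of combined leverage = contribution ÷ (EBIT − I) = R$38,088,229.20 ÷ R$9,786,979.20 = 3.8917.
%ΔEPS = DCL × %ΔSales = 3.8917 × +16.2% = +63.0%.

+63.0%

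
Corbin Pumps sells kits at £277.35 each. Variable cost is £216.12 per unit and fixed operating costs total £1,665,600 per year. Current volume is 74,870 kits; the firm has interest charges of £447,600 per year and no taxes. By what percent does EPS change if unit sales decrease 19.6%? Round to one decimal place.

Total contribution margin = 74,870 × £61.23 = £4,584,290.10.
Operating income = contribution − fixed costs = £4,584,290.10 − £1,665,600 = £2,918,690.10.
After interest of £447,600.00, pre-tax earnings = £2,471,090.10.
DCL = total CM / (EBIT − I) = £4,584,290.10 / £2,471,090.10 = 1.8552.
%ΔEPS = DCL × %ΔSales = 1.8552 × -19.6% = -36.4%.

-36.4%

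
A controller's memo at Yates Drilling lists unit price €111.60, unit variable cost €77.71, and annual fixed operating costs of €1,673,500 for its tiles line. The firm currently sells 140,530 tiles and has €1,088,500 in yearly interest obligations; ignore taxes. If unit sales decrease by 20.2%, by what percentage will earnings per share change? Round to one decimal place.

Total contribution margin = 140,530 × €33.89 = €4,762,561.70.
Subtracting fixed costs: EBIT = €4,762,561.70 − €1,673,500 = €3,089,061.70.
Interest = €1,088,500.00, so EBIT − I = €2,000,561.70.
Degree of combined leverage = contribution ÷ (EBIT − I) = €4,762,561.70 ÷ €2,000,561.70 = 2.3806.
EPS therefore changes by 2.3806 × (-20.2%) = -48.1%.

-48.1%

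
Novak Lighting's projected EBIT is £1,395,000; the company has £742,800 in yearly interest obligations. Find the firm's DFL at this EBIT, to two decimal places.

Annual interest charges come to £742,800.00.
Degree of financial leverage = EBIT / (EBIT − interest) = £1,395,000 / £652,200.00 = 2.1389.

2.14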